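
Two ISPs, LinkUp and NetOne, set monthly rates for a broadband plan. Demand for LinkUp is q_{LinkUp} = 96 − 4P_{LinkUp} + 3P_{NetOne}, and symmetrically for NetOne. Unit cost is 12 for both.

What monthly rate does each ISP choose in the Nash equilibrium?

LinkUp's profit: π = (P_{LinkUp} − 12)(96 − 4P_{LinkUp} + 3P_{NetOne}).
∂π/∂P_{LinkUp} = 144 − 8P_{LinkUp} + 3P_{NetOne} = 0 ⇒ P_{LinkUp} = 18 + 0.375P_{NetOne}.
By symmetry P_{NetOne} = P_{LinkUp}; substituting into the reaction function, 0.625P_{LinkUp} = 18 and P_{LinkUp} = 28.8.

28.8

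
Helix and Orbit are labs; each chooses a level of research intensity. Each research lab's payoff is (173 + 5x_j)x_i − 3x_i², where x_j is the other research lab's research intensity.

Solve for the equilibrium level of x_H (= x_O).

Helix's payoff is (173 + 5x_O)x_H − 3x_H².
∂π/∂x_H = 173 + 5x_O − 6x_H = 0, so x_H = 173/6 + (5/6)x_O.
The game is symmetric, so in equilibrium x_O = x_H: the reaction function gives (1/6)x_H = 173/6, hence x_H = 173.

173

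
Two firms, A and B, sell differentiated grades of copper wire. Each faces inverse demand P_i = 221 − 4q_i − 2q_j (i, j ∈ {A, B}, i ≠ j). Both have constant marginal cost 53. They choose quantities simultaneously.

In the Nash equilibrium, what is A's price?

Firm A's profit: π = q_A(221 − 4q_A − 2q_B) − 53q_A.
∂π/∂q_A = 168 − 8q_A − 2q_B = 0 ⇒ q_A = 21 − 0.25q_B.
By symmetry q_B = q_A; substituting into the reaction function, 1.25q_A = 21 and q_A = 16.8.
P_A = 221 − 4·16.8 − 2·16.8 = 120.2.

120.2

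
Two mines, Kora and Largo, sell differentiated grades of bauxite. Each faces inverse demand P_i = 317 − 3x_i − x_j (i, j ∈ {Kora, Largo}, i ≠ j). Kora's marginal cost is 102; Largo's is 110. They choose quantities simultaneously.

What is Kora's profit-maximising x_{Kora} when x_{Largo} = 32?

30.5

Mine Kora's profit: π = x_{Kora}(317 − 3x_{Kora} − x_{Largo}) − 102x_{Kora}.
∂π/∂x_{Kora} = 215 − 6x_{Kora} − x_{Largo} = 0 ⇒ x_{Kora} = 215/6 − (1/6)x_{Largo}.
At x_{Largo} = 32: x_{Kora} = 215/6 − (1/6)·32 = 30.5.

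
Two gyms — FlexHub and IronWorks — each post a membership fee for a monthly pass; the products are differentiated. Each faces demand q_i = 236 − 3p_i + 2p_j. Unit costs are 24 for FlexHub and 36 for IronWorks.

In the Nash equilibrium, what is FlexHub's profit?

FlexHub's profit: π = (p_{FlexHub} − 24)(236 − 3p_{FlexHub} + 2p_{IronWorks}).
∂π/∂p_{FlexHub} = 308 − 6p_{FlexHub} + 2p_{IronWorks} = 0 ⇒ p_{FlexHub} = 154/3 + (1/3)p_{IronWorks}.
Similarly p_{IronWorks} = 172/3 + (1/3)p_{FlexHub}.
Substituting the second reaction function into the first: p_{FlexHub} = 154/3 + (1/3)(172/3 + (1/3)p_{FlexHub}), which gives (8/9)p_{FlexHub} = 634/9 ⇒ p_{FlexHub} = 79.25.
Then p_{IronWorks} = 172/3 + (1/3)·79.25 = 83.75.
q_{FlexHub} = 236 − 3·79.25 + 2·83.75 = 165.75.
Profit = (79.25 − 24)·165.75 = 9157.6875.

9157.6875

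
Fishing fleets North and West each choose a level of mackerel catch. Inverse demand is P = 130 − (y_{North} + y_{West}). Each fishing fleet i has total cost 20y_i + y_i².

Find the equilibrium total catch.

44

Fishing fleet North's profit: π = y_{North}(130 − (y_{North} + y_{West})) − 20y_{North} − y_{North}².
∂π/∂y_{North} = 110 − 4y_{North} − y_{West} = 0, so y_{North} = 27.5 − 0.25y_{West}.
The game is symmetric, so in equilibrium y_{West} = y_{North}: the reaction function gives 1.25y_{North} = 27.5, hence y_{North} = 22.
Total catch: 22 + 22 = 44.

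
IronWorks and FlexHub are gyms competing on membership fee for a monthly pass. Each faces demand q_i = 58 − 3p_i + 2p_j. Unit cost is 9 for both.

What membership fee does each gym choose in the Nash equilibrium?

IronWorks's profit: π = (p_{IronWorks} − 9)(58 − 3p_{IronWorks} + 2p_{FlexHub}).
∂π/∂p_{IronWorks} = 85 − 6p_{IronWorks} + 2p_{FlexHub} = 0 ⇒ p_{IronWorks} = 85/6 + (1/3)p_{FlexHub}.
The game is symmetric, so in equilibrium p_{FlexHub} = p_{IronWorks}: the reaction function gives (2/3)p_{IronWorks} = 85/6, hence p_{IronWorks} = 21.25.

21.25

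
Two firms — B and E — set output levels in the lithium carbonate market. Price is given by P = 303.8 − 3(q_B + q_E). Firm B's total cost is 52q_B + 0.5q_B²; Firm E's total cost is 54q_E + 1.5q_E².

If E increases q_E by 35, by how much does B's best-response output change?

-15

Firm B's profit: π = q_B(303.8 − 3(q_B + q_E)) − 52q_B − 0.5q_B².
∂π/∂q_B = 251.8 − 7q_B − 3q_E = 0, so q_B = 1259/35 − (3/7)q_E.
The reaction-function slope is −3/7, so a 35-unit rise in q_E moves q_B by −3/7 × 35 = −15. B's best response falls — the actions are strategic substitutes.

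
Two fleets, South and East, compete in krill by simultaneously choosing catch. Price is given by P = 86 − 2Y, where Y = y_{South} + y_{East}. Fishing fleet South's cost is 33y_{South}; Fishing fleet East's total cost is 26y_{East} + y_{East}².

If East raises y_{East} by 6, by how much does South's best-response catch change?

Fishing fleet South's profit: π = y_{South}(86 − 2(y_{South} + y_{East})) − 33y_{South}.
∂π/∂y_{South} = 53 − 4y_{South} − 2y_{East} = 0, so y_{South} = 13.25 − 0.5y_{East}.
The reaction-function slope is −0.5, so a 6-unit rise in y_{East} moves y_{South} by −0.5 × 6 = −3. South's best response falls — the actions are strategic substitutes.

-3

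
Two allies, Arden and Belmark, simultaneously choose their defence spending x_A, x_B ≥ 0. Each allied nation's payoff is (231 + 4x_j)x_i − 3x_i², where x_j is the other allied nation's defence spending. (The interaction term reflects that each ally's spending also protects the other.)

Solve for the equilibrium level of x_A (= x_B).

115.5

Arden's payoff is (231 + 4x_B)x_A − 3x_A².
∂π/∂x_A = 231 + 4x_B − 6x_A = 0, so x_A = 38.5 + (2/3)x_B.
The game is symmetric, so in equilibrium x_B = x_A: the reaction function gives (1/3)x_A = 38.5, hence x_A = 115.5.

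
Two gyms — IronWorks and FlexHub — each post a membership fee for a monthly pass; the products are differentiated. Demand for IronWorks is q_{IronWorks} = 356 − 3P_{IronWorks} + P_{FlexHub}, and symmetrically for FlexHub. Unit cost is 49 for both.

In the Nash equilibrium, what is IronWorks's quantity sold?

IronWorks's profit: π = (P_{IronWorks} − 49)(356 − 3P_{IronWorks} + P_{FlexHub}).
∂π/∂P_{IronWorks} = 503 − 6P_{IronWorks} + P_{FlexHub} = 0 ⇒ P_{IronWorks} = 503/6 + (1/6)P_{FlexHub}.
The game is symmetric, so in equilibrium P_{FlexHub} = P_{IronWorks}: the reaction function gives (5/6)P_{IronWorks} = 503/6, hence P_{IronWorks} = 100.6.
q_{IronWorks} = 356 − 3·100.6 + 100.6 = 154.8.

154.8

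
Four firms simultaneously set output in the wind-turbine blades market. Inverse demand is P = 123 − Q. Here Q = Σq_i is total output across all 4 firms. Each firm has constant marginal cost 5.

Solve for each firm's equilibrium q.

23.6

A representative firm's profit is π_i = q_i(123 − Q) − 5q_i, with Q = q_i + Σ_{j≠i} q_j.
First-order condition: 118 − 2q_i − Σ_{j≠i} q_j = 0.
With identical firms, set every q_j = q: then 118 − 2q − 3q = 0, i.e. q = 118/5 = 23.6.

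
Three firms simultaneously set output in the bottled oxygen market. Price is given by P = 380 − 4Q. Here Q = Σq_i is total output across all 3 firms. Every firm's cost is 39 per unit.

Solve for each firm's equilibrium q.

A representative firm's profit is π_i = q_i(380 − 4Q) − 39q_i, with Q = q_i + Σ_{j≠i} q_j.
First-order condition: 341 − 8q_i − 4Σ_{j≠i} q_j = 0.
In a symmetric equilibrium every firm chooses the same q, so Σ_{j≠i} q_j = 2q. The condition becomes 341 − 16q = 0, giving q = 341/16 = 21.3125.

21.3125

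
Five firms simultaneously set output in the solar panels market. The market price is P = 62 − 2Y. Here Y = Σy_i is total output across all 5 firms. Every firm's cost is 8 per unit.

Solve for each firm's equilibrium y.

A representative firm's profit is π_i = y_i(62 − 2Y) − 8y_i, with Y = y_i + Σ_{j≠i} y_j.
First-order condition: 54 − 4y_i − 2Σ_{j≠i} y_j = 0.
With identical firms, set every y_j = y: then 54 − 4y − 8y = 0, i.e. y = 54/12 = 4.5.

4.5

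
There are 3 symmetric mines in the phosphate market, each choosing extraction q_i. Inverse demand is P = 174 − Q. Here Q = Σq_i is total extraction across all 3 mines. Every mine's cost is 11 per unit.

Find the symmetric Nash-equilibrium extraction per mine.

A representative mine's profit is π_i = q_i(174 − Q) − 11q_i, with Q = q_i + Σ_{j≠i} q_j.
First-order condition: 163 − 2q_i − Σ_{j≠i} q_j = 0.
Imposing symmetry (q_j = q for all j) turns Σ_{j≠i} q_j into 2q, so 163 = 4q and q = 40.75.

40.75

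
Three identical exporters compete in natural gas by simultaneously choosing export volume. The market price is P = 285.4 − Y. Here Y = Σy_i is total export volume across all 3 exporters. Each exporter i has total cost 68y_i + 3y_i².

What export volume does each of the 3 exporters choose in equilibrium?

21.74

A representative exporter's profit is π_i = y_i(285.4 − Y) − 68y_i − 3y_i², with Y = y_i + Σ_{j≠i} y_j.
First-order condition: 217.4 − 8y_i − Σ_{j≠i} y_j = 0.
With identical exporters, set every y_j = y: then 217.4 − 8y − 2y = 0, i.e. y = 217.4/10 = 21.74.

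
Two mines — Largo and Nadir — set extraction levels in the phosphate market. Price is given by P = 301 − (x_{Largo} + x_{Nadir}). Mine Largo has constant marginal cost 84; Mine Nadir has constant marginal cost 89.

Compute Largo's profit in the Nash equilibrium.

5476

Mine Largo's profit: π = x_{Largo}(301 − (x_{Largo} + x_{Nadir})) − 84x_{Largo}.
∂π/∂x_{Largo} = 217 − 2x_{Largo} − x_{Nadir} = 0, so x_{Largo} = 108.5 − 0.5x_{Nadir}.
By the same steps for Nadir: x_{Nadir} = 106 − 0.5x_{Largo}.
Plugging x_{Nadir} into Largo's best response: x_{Largo} = 108.5 − 0.5(106 − 0.5x_{Largo}) ⇒ 0.75x_{Largo} = 55.5, so x_{Largo} = 74.
Then x_{Nadir} = 106 − 0.5·74 = 69.
Price P = 301 − 143 = 158.
Largo's profit: (158 − 84)·74 = 5476.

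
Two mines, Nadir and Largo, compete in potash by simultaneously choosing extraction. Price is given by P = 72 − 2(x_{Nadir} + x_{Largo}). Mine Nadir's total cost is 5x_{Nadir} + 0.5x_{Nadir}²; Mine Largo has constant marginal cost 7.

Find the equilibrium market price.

Mine Nadir's profit: π = x_{Nadir}(72 − 2(x_{Nadir} + x_{Largo})) − 5x_{Nadir} − 0.5x_{Nadir}².
∂π/∂x_{Nadir} = 67 − 5x_{Nadir} − 2x_{Largo} = 0, so x_{Nadir} = 13.4 − 0.4x_{Largo}.
For Largo: ∂π/∂x_{Largo} = 65 − 4x_{Largo} − 2x_{Nadir} = 0 ⇒ x_{Largo} = 16.25 − 0.5x_{Nadir}.
Plugging x_{Largo} into Nadir's best response: x_{Nadir} = 13.4 − 0.4(16.25 − 0.5x_{Nadir}) ⇒ 0.8x_{Nadir} = 6.9, so x_{Nadir} = 8.625.
Then x_{Largo} = 16.25 − 0.5·8.625 = 11.9375.
Equilibrium price: P = 72 − 2·20.5625 = 30.875.

30.875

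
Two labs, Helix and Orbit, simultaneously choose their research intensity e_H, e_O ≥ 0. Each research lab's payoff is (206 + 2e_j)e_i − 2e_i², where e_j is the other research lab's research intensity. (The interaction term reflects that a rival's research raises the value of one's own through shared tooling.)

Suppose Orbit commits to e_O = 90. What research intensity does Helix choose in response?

96.5

Helix's payoff is (206 + 2e_O)e_H − 2e_H².
∂π/∂e_H = 206 + 2e_O − 4e_H = 0, so e_H = 51.5 + 0.5e_O.
At e_O = 90: e_H = 51.5 + 0.5·90 = 96.5.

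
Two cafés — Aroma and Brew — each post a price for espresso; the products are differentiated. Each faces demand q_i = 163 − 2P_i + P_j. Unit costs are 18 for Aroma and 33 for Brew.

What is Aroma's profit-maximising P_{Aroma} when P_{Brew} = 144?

Aroma's profit: π = (P_{Aroma} − 18)(163 − 2P_{Aroma} + P_{Brew}).
∂π/∂P_{Aroma} = 199 − 4P_{Aroma} + P_{Brew} = 0 ⇒ P_{Aroma} = 49.75 + 0.25P_{Brew}.
At P_{Brew} = 144: P_{Aroma} = 49.75 + 0.25·144 = 85.75.

85.75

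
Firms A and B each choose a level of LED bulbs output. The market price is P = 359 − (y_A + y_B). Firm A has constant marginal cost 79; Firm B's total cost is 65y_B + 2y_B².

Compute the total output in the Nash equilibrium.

Firm A's profit: π = y_A(359 − (y_A + y_B)) − 79y_A.
∂π/∂y_A = 280 − 2y_A − y_B = 0, so y_A = 140 − 0.5y_B.
For B: ∂π/∂y_B = 294 − 6y_B − y_A = 0 ⇒ y_B = 49 − (1/6)y_A.
Solving the two reaction functions simultaneously: (1 − (−0.5)(−1/6))y_A = 140 − 0.5·49, so (11/12)y_A = 115.5 and y_A = 126.
Then y_B = 49 − (1/6)·126 = 28.
Total output: 126 + 28 = 154.

154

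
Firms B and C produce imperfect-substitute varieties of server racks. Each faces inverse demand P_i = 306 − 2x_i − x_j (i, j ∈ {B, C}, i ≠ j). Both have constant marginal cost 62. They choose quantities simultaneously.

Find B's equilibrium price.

159.6

Firm B's profit: π = x_B(306 − 2x_B − x_C) − 62x_B.
∂π/∂x_B = 244 − 4x_B − x_C = 0 ⇒ x_B = 61 − 0.25x_C.
The game is symmetric, so in equilibrium x_C = x_B: the reaction function gives 1.25x_B = 61, hence x_B = 48.8.
P_B = 306 − 2·48.8 − 48.8 = 159.6.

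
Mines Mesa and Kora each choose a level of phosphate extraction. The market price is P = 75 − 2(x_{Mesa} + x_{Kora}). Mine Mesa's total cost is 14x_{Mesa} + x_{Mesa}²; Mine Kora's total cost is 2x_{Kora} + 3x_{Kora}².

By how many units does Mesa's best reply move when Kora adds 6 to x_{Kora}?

Mine Mesa's profit: π = x_{Mesa}(75 − 2(x_{Mesa} + x_{Kora})) − 14x_{Mesa} − x_{Mesa}².
∂π/∂x_{Mesa} = 61 − 6x_{Mesa} − 2x_{Kora} = 0, so x_{Mesa} = 61/6 − (1/3)x_{Kora}.
The reaction-function slope is −1/3, so a 6-unit rise in x_{Kora} moves x_{Mesa} by −1/3 × 6 = −2. Mesa's best response falls — the actions are strategic substitutes.

-2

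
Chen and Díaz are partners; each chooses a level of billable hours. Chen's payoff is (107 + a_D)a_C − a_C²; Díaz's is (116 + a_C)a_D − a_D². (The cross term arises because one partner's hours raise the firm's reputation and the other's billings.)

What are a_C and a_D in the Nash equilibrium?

110, 113

Expanding Chen's payoff: 107a_C + a_Da_C − a_C².
∂π/∂a_C = 107 + a_D − 2a_C = 0, so a_C = 53.5 + 0.5a_D.
Likewise for Díaz: a_D = 58 + 0.5a_C.
Substituting the second reaction function into the first: a_C = 53.5 + 0.5(58 + 0.5a_C), which gives 0.75a_C = 82.5 ⇒ a_C = 110.
Then a_D = 58 + 0.5·110 = 113.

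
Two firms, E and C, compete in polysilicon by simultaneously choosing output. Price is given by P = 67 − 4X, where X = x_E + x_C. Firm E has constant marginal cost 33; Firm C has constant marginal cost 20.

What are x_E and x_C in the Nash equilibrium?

1.75, 5

Firm E's profit: π = x_E(67 − 4(x_E + x_C)) − 33x_E.
∂π/∂x_E = 34 − 8x_E − 4x_C = 0, so x_E = 4.25 − 0.5x_C.
By the same steps for C: x_C = 5.875 − 0.5x_E.
Solving the two reaction functions simultaneously: (1 − (−0.5)(−0.5))x_E = 4.25 − 0.5·5.875, so 0.75x_E = 1.3125 and x_E = 1.75.
Then x_C = 5.875 − 0.5·1.75 = 5.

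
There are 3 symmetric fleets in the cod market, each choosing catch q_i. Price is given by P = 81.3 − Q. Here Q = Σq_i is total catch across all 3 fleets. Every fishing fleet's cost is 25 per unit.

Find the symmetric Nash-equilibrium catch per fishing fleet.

14.075

A representative fishing fleet's profit is π_i = q_i(81.3 − Q) − 25q_i, with Q = q_i + Σ_{j≠i} q_j.
First-order condition: 56.3 − 2q_i − Σ_{j≠i} q_j = 0.
With identical fishing fleets, set every q_j = q: then 56.3 − 2q − 2q = 0, i.e. q = 56.3/4 = 14.075.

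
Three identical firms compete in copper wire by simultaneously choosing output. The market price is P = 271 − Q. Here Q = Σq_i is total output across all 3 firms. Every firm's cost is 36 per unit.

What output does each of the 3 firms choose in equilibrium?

58.75

A representative firm's profit is π_i = q_i(271 − Q) − 36q_i, with Q = q_i + Σ_{j≠i} q_j.
First-order condition: 235 − 2q_i − Σ_{j≠i} q_j = 0.
With identical firms, set every q_j = q: then 235 − 2q − 2q = 0, i.e. q = 235/4 = 58.75.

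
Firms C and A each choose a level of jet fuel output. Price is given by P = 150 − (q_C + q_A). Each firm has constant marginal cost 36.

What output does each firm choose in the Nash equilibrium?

38

Firm C's profit: π = q_C(150 − (q_C + q_A)) − 36q_C.
∂π/∂q_C = 114 − 2q_C − q_A = 0, so q_C = 57 − 0.5q_A.
The game is symmetric, so in equilibrium q_A = q_C: the reaction function gives 1.5q_C = 57, hence q_C = 38.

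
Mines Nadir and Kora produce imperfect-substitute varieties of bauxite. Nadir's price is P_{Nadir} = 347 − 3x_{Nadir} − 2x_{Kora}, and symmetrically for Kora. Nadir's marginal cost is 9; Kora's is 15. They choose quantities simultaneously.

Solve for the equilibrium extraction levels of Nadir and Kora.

Mine Nadir's profit: π = x_{Nadir}(347 − 3x_{Nadir} − 2x_{Kora}) − 9x_{Nadir}.
∂π/∂x_{Nadir} = 338 − 6x_{Nadir} − 2x_{Kora} = 0 ⇒ x_{Nadir} = 169/3 − (1/3)x_{Kora}.
Similarly x_{Kora} = 166/3 − (1/3)x_{Nadir}.
Solving the two reaction functions simultaneously: (1 − (−1/3)(−1/3))x_{Nadir} = 169/3 − (1/3)·(166/3), so (8/9)x_{Nadir} = 341/9 and x_{Nadir} = 42.625.
Then x_{Kora} = 166/3 − (1/3)·42.625 = 41.125.

42.625, 41.125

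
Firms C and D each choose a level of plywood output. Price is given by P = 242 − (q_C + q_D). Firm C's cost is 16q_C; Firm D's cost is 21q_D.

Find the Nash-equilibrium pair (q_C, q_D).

Firm C's profit: π = q_C(242 − (q_C + q_D)) − 16q_C.
∂π/∂q_C = 226 − 2q_C − q_D = 0, so q_C = 113 − 0.5q_D.
By the same steps for D: q_D = 110.5 − 0.5q_C.
Plugging q_D into C's best response: q_C = 113 − 0.5(110.5 − 0.5q_C) ⇒ 0.75q_C = 57.75, so q_C = 77.
Then q_D = 110.5 − 0.5·77 = 72.

77, 72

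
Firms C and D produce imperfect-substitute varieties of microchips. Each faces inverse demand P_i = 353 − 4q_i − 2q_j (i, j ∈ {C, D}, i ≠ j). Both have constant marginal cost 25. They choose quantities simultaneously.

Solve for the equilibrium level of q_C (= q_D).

32.8

Firm C's profit: π = q_C(353 − 4q_C − 2q_D) − 25q_C.
∂π/∂q_C = 328 − 8q_C − 2q_D = 0 ⇒ q_C = 41 − 0.25q_D.
The game is symmetric, so in equilibrium q_D = q_C: the reaction function gives 1.25q_C = 41, hence q_C = 32.8.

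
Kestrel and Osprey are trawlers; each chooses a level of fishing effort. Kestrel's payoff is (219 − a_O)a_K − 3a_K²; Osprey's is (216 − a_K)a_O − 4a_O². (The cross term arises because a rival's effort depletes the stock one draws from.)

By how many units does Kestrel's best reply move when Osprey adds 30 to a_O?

-5

Expanding Kestrel's payoff: 219a_K − a_Oa_K − 3a_K².
∂π/∂a_K = 219 − a_O − 6a_K = 0, so a_K = 36.5 − (1/6)a_O.
The reaction-function slope is −1/6, so a 30-unit rise in a_O moves a_K by −1/6 × 30 = −5. Kestrel's best response falls — the actions are strategic substitutes.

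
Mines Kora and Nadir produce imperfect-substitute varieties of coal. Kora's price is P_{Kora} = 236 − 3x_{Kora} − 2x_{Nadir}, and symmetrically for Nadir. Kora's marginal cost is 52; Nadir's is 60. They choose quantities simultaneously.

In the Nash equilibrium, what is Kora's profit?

1656.75

Mine Kora's profit: π = x_{Kora}(236 − 3x_{Kora} − 2x_{Nadir}) − 52x_{Kora}.
∂π/∂x_{Kora} = 184 − 6x_{Kora} − 2x_{Nadir} = 0 ⇒ x_{Kora} = 92/3 − (1/3)x_{Nadir}.
Similarly x_{Nadir} = 88/3 − (1/3)x_{Kora}.
Solving the two reaction functions simultaneously: (1 − (−1/3)(−1/3))x_{Kora} = 92/3 − (1/3)·(88/3), so (8/9)x_{Kora} = 188/9 and x_{Kora} = 23.5.
Then x_{Nadir} = 88/3 − (1/3)·23.5 = 21.5.
P_{Kora} = 236 − 3·23.5 − 2·21.5 = 122.5.
Profit = (122.5 − 52)·23.5 = 1656.75.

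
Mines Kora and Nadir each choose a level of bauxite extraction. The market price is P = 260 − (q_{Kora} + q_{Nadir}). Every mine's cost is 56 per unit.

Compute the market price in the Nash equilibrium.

124

Mine Kora's profit: π = q_{Kora}(260 − (q_{Kora} + q_{Nadir})) − 56q_{Kora}.
∂π/∂q_{Kora} = 204 − 2q_{Kora} − q_{Nadir} = 0, so q_{Kora} = 102 − 0.5q_{Nadir}.
The game is symmetric, so in equilibrium q_{Nadir} = q_{Kora}: the reaction function gives 1.5q_{Kora} = 102, hence q_{Kora} = 68.
Equilibrium price: P = 260 − 136 = 124.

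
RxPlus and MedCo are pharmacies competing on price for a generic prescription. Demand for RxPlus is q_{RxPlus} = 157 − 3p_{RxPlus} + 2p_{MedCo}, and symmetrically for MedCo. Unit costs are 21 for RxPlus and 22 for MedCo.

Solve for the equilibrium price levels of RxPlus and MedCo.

RxPlus's profit: π = (p_{RxPlus} − 21)(157 − 3p_{RxPlus} + 2p_{MedCo}).
∂π/∂p_{RxPlus} = 220 − 6p_{RxPlus} + 2p_{MedCo} = 0 ⇒ p_{RxPlus} = 110/3 + (1/3)p_{MedCo}.
Similarly p_{MedCo} = 223/6 + (1/3)p_{RxPlus}.
Plugging p_{MedCo} into RxPlus's best response: p_{RxPlus} = 110/3 + (1/3)(223/6 + (1/3)p_{RxPlus}) ⇒ (8/9)p_{RxPlus} = 883/18, so p_{RxPlus} = 55.1875.
Then p_{MedCo} = 223/6 + (1/3)·55.1875 = 55.5625.

55.1875, 55.5625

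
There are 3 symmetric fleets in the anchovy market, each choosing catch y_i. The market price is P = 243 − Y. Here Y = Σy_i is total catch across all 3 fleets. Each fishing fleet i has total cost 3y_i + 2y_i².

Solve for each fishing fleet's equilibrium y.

A representative fishing fleet's profit is π_i = y_i(243 − Y) − 3y_i − 2y_i², with Y = y_i + Σ_{j≠i} y_j.
First-order condition: 240 − 6y_i − Σ_{j≠i} y_j = 0.
In a symmetric equilibrium every fishing fleet chooses the same y, so Σ_{j≠i} y_j = 2y. The condition becomes 240 − 8y = 0, giving y = 240/8 = 30.

30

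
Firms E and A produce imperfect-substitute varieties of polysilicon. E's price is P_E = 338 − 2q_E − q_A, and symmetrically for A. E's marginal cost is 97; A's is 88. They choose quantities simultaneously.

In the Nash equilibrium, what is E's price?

192.2

Firm E's profit: π = q_E(338 − 2q_E − q_A) − 97q_E.
∂π/∂q_E = 241 − 4q_E − q_A = 0 ⇒ q_E = 60.25 − 0.25q_A.
Similarly q_A = 62.5 − 0.25q_E.
Substituting the second reaction function into the first: q_E = 60.25 − 0.25(62.5 − 0.25q_E), which gives 0.9375q_E = 44.625 ⇒ q_E = 47.6.
Then q_A = 62.5 − 0.25·47.6 = 50.6.
P_E = 338 − 2·47.6 − 50.6 = 192.2.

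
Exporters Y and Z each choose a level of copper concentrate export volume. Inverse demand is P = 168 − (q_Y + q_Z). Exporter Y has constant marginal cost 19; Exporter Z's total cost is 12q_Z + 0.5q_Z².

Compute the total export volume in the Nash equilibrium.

90.8

Exporter Y's profit: π = q_Y(168 − (q_Y + q_Z)) − 19q_Y.
∂π/∂q_Y = 149 − 2q_Y − q_Z = 0, so q_Y = 74.5 − 0.5q_Z.
For Z: ∂π/∂q_Z = 156 − 3q_Z − q_Y = 0 ⇒ q_Z = 52 − (1/3)q_Y.
Plugging q_Z into Y's best response: q_Y = 74.5 − 0.5(52 − (1/3)q_Y) ⇒ (5/6)q_Y = 48.5, so q_Y = 58.2.
Then q_Z = 52 − (1/3)·58.2 = 32.6.
Total export volume: 58.2 + 32.6 = 90.8.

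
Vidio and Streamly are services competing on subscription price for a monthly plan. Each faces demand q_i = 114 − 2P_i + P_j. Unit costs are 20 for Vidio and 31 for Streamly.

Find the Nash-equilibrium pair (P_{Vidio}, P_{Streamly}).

Vidio's profit: π = (P_{Vidio} − 20)(114 − 2P_{Vidio} + P_{Streamly}).
∂π/∂P_{Vidio} = 154 − 4P_{Vidio} + P_{Streamly} = 0 ⇒ P_{Vidio} = 38.5 + 0.25P_{Streamly}.
Similarly P_{Streamly} = 44 + 0.25P_{Vidio}.
Solving the two reaction functions simultaneously: (1 − (0.25)(0.25))P_{Vidio} = 38.5 + 0.25·44, so 0.9375P_{Vidio} = 49.5 and P_{Vidio} = 52.8.
Then P_{Streamly} = 44 + 0.25·52.8 = 57.2.

52.8, 57.2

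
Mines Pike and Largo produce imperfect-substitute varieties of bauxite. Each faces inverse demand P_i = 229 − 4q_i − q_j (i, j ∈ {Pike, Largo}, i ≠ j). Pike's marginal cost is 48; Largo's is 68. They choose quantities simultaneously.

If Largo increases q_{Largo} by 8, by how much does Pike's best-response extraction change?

Mine Pike's profit: π = q_{Pike}(229 − 4q_{Pike} − q_{Largo}) − 48q_{Pike}.
∂π/∂q_{Pike} = 181 − 8q_{Pike} − q_{Largo} = 0 ⇒ q_{Pike} = 22.625 − 0.125q_{Largo}.
The reaction-function slope is −0.125, so an 8-unit rise in q_{Largo} moves q_{Pike} by −0.125 × 8 = −1. Pike's best response falls — the actions are strategic substitutes.

-1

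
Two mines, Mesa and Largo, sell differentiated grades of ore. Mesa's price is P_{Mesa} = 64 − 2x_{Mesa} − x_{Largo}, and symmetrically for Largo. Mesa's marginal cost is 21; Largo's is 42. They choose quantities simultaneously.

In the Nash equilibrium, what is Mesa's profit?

200

Mine Mesa's profit: π = x_{Mesa}(64 − 2x_{Mesa} − x_{Largo}) − 21x_{Mesa}.
∂π/∂x_{Mesa} = 43 − 4x_{Mesa} − x_{Largo} = 0 ⇒ x_{Mesa} = 10.75 − 0.25x_{Largo}.
Similarly x_{Largo} = 5.5 − 0.25x_{Mesa}.
Substituting the second reaction function into the first: x_{Mesa} = 10.75 − 0.25(5.5 − 0.25x_{Mesa}), which gives 0.9375x_{Mesa} = 9.375 ⇒ x_{Mesa} = 10.
Then x_{Largo} = 5.5 − 0.25·10 = 3.
P_{Mesa} = 64 − 2·10 − 3 = 41.
Profit = (41 − 21)·10 = 200.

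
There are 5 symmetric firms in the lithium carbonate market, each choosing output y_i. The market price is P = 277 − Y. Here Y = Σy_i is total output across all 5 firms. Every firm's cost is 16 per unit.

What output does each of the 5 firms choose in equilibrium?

A representative firm's profit is π_i = y_i(277 − Y) − 16y_i, with Y = y_i + Σ_{j≠i} y_j.
First-order condition: 261 − 2y_i − Σ_{j≠i} y_j = 0.
With identical firms, set every y_j = y: then 261 − 2y − 4y = 0, i.e. y = 261/6 = 43.5.

43.5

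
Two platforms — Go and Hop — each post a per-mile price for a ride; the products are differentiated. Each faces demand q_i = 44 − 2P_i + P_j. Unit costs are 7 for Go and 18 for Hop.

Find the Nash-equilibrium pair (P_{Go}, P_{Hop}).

Go's profit: π = (P_{Go} − 7)(44 − 2P_{Go} + P_{Hop}).
∂π/∂P_{Go} = 58 − 4P_{Go} + P_{Hop} = 0 ⇒ P_{Go} = 14.5 + 0.25P_{Hop}.
Similarly P_{Hop} = 20 + 0.25P_{Go}.
Solving the two reaction functions simultaneously: (1 − (0.25)(0.25))P_{Go} = 14.5 + 0.25·20, so 0.9375P_{Go} = 19.5 and P_{Go} = 20.8.
Then P_{Hop} = 20 + 0.25·20.8 = 25.2.

20.8, 25.2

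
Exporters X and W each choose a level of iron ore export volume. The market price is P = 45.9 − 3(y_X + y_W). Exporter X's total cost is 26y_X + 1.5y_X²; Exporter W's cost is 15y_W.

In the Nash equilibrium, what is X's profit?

Exporter X's profit: π = y_X(45.9 − 3(y_X + y_W)) − 26y_X − 1.5y_X².
∂π/∂y_X = 19.9 − 9y_X − 3y_W = 0, so y_X = 199/90 − (1/3)y_W.
For W: ∂π/∂y_W = 30.9 − 6y_W − 3y_X = 0 ⇒ y_W = 5.15 − 0.5y_X.
Plugging y_W into X's best response: y_X = 199/90 − (1/3)(5.15 − 0.5y_X) ⇒ (5/6)y_X = 89/180, so y_X = 89/150.
Then y_W = 5.15 − 0.5·(89/150) = 364/75.
Price P = 45.9 − 3·(817/150) = 29.56.
X's profit: (29.56 − 26)·(89/150) − 1.5(89/150)² = 1.5842.

1.5842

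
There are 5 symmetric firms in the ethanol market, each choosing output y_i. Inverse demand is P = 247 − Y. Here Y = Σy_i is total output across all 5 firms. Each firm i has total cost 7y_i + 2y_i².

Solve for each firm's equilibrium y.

A representative firm's profit is π_i = y_i(247 − Y) − 7y_i − 2y_i², with Y = y_i + Σ_{j≠i} y_j.
First-order condition: 240 − 6y_i − Σ_{j≠i} y_j = 0.
In a symmetric equilibrium every firm chooses the same y, so Σ_{j≠i} y_j = 4y. The condition becomes 240 − 10y = 0, giving y = 240/10 = 24.

24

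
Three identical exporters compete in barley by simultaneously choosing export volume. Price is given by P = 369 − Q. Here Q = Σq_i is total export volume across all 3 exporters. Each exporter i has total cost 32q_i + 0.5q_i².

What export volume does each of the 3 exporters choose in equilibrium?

A representative exporter's profit is π_i = q_i(369 − Q) − 32q_i − 0.5q_i², with Q = q_i + Σ_{j≠i} q_j.
First-order condition: 337 − 3q_i − Σ_{j≠i} q_j = 0.
Imposing symmetry (q_j = q for all j) turns Σ_{j≠i} q_j into 2q, so 337 = 5q and q = 67.4.

67.4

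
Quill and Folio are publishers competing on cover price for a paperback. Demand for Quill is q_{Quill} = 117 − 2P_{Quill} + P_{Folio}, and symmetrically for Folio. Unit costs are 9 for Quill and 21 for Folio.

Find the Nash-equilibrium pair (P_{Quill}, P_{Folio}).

46.6, 51.4

Quill's profit: π = (P_{Quill} − 9)(117 − 2P_{Quill} + P_{Folio}).
∂π/∂P_{Quill} = 135 − 4P_{Quill} + P_{Folio} = 0 ⇒ P_{Quill} = 33.75 + 0.25P_{Folio}.
Similarly P_{Folio} = 39.75 + 0.25P_{Quill}.
Plugging P_{Folio} into Quill's best response: P_{Quill} = 33.75 + 0.25(39.75 + 0.25P_{Quill}) ⇒ 0.9375P_{Quill} = 43.6875, so P_{Quill} = 46.6.
Then P_{Folio} = 39.75 + 0.25·46.6 = 51.4.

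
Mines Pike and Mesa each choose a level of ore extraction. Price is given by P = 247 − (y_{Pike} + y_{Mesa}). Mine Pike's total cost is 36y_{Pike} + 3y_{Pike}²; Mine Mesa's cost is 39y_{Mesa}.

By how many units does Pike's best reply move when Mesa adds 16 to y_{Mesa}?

Mine Pike's profit: π = y_{Pike}(247 − (y_{Pike} + y_{Mesa})) − 36y_{Pike} − 3y_{Pike}².
∂π/∂y_{Pike} = 211 − 8y_{Pike} − y_{Mesa} = 0, so y_{Pike} = 26.375 − 0.125y_{Mesa}.
The reaction-function slope is −0.125, so a 16-unit rise in y_{Mesa} moves y_{Pike} by −0.125 × 16 = −2. Pike's best response falls — the actions are strategic substitutes.

-2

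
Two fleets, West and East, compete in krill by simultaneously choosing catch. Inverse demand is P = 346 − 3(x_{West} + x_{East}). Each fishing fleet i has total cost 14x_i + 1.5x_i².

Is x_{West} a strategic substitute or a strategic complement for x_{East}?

strategic substitutes

Fishing fleet West's profit: π = x_{West}(346 − 3(x_{West} + x_{East})) − 14x_{West} − 1.5x_{West}².
∂π/∂x_{West} = 332 − 9x_{West} − 3x_{East} = 0, so x_{West} = 332/9 − (1/3)x_{East}.
The best-response slope dx_{West}/dx_{East} = −1/3 < 0: the reaction function is downward-sloping, so the choices are strategic substitutes.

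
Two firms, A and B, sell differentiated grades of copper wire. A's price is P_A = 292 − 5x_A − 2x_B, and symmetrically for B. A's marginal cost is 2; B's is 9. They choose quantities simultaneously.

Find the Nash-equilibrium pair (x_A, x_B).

Firm A's profit: π = x_A(292 − 5x_A − 2x_B) − 2x_A.
∂π/∂x_A = 290 − 10x_A − 2x_B = 0 ⇒ x_A = 29 − 0.2x_B.
Similarly x_B = 28.3 − 0.2x_A.
Substituting the second reaction function into the first: x_A = 29 − 0.2(28.3 − 0.2x_A), which gives 0.96x_A = 23.34 ⇒ x_A = 24.3125.
Then x_B = 28.3 − 0.2·24.3125 = 23.4375.

24.3125, 23.4375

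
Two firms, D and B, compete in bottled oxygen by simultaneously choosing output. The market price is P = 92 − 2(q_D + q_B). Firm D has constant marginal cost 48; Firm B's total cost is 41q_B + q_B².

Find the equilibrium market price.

Firm D's profit: π = q_D(92 − 2(q_D + q_B)) − 48q_D.
∂π/∂q_D = 44 − 4q_D − 2q_B = 0, so q_D = 11 − 0.5q_B.
For B: ∂π/∂q_B = 51 − 6q_B − 2q_D = 0 ⇒ q_B = 8.5 − (1/3)q_D.
Plugging q_B into D's best response: q_D = 11 − 0.5(8.5 − (1/3)q_D) ⇒ (5/6)q_D = 6.75, so q_D = 8.1.
Then q_B = 8.5 − (1/3)·8.1 = 5.8.
Equilibrium price: P = 92 − 2·13.9 = 64.2.

64.2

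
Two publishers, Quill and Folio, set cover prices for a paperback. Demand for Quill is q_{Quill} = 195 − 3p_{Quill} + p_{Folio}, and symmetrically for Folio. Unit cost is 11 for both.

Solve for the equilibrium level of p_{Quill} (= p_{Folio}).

Quill's profit: π = (p_{Quill} − 11)(195 − 3p_{Quill} + p_{Folio}).
∂π/∂p_{Quill} = 228 − 6p_{Quill} + p_{Folio} = 0 ⇒ p_{Quill} = 38 + (1/6)p_{Folio}.
The game is symmetric, so in equilibrium p_{Folio} = p_{Quill}: the reaction function gives (5/6)p_{Quill} = 38, hence p_{Quill} = 45.6.

45.6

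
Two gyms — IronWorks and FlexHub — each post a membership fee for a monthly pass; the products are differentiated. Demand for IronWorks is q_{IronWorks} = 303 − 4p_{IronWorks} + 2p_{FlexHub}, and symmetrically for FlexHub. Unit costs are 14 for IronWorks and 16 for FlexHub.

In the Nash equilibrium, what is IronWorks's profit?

IronWorks's profit: π = (p_{IronWorks} − 14)(303 − 4p_{IronWorks} + 2p_{FlexHub}).
∂π/∂p_{IronWorks} = 359 − 8p_{IronWorks} + 2p_{FlexHub} = 0 ⇒ p_{IronWorks} = 44.875 + 0.25p_{FlexHub}.
Similarly p_{FlexHub} = 45.875 + 0.25p_{IronWorks}.
Substituting the second reaction function into the first: p_{IronWorks} = 44.875 + 0.25(45.875 + 0.25p_{IronWorks}), which gives 0.9375p_{IronWorks} = 1803/32 ⇒ p_{IronWorks} = 60.1.
Then p_{FlexHub} = 45.875 + 0.25·60.1 = 60.9.
q_{IronWorks} = 303 − 4·60.1 + 2·60.9 = 184.4.
Profit = (60.1 − 14)·184.4 = 8500.84.

8500.84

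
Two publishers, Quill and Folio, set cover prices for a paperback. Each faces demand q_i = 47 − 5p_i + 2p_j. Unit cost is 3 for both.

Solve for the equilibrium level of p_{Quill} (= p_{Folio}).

7.75

Quill's profit: π = (p_{Quill} − 3)(47 − 5p_{Quill} + 2p_{Folio}).
∂π/∂p_{Quill} = 62 − 10p_{Quill} + 2p_{Folio} = 0 ⇒ p_{Quill} = 6.2 + 0.2p_{Folio}.
By symmetry p_{Folio} = p_{Quill}; substituting into the reaction function, 0.8p_{Quill} = 6.2 and p_{Quill} = 7.75.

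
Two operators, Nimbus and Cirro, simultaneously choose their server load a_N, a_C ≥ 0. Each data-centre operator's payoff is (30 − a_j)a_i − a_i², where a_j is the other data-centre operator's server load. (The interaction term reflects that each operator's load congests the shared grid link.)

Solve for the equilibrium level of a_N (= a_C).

Nimbus's payoff is (30 − a_C)a_N − a_N².
∂π/∂a_N = 30 − a_C − 2a_N = 0, so a_N = 15 − 0.5a_C.
Setting a_N = a_C in the reaction function: a_N = 15 − 0.5a_N, so a_N = 15 / 1.5 = 10.

10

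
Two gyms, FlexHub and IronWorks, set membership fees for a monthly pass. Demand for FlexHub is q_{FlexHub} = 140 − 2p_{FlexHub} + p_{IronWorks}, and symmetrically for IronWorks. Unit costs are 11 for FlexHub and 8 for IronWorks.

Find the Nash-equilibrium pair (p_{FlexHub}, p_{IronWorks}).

53.6, 52.4

FlexHub's profit: π = (p_{FlexHub} − 11)(140 − 2p_{FlexHub} + p_{IronWorks}).
∂π/∂p_{FlexHub} = 162 − 4p_{FlexHub} + p_{IronWorks} = 0 ⇒ p_{FlexHub} = 40.5 + 0.25p_{IronWorks}.
Similarly p_{IronWorks} = 39 + 0.25p_{FlexHub}.
Substituting the second reaction function into the first: p_{FlexHub} = 40.5 + 0.25(39 + 0.25p_{FlexHub}), which gives 0.9375p_{FlexHub} = 50.25 ⇒ p_{FlexHub} = 53.6.
Then p_{IronWorks} = 39 + 0.25·53.6 = 52.4.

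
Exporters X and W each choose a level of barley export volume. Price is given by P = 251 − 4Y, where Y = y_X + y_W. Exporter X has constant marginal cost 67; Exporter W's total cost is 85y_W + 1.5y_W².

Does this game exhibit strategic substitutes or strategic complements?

Exporter X's profit: π = y_X(251 − 4(y_X + y_W)) − 67y_X.
∂π/∂y_X = 184 − 8y_X − 4y_W = 0, so y_X = 23 − 0.5y_W.
The best-response slope dy_X/dy_W = −0.5 < 0: the reaction function is downward-sloping, so the choices are strategic substitutes.

strategic substitutes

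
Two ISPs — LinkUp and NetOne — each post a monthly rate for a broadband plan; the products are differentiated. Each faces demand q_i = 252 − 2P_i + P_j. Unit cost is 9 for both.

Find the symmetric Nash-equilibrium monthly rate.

90

LinkUp's profit: π = (P_{LinkUp} − 9)(252 − 2P_{LinkUp} + P_{NetOne}).
∂π/∂P_{LinkUp} = 270 − 4P_{LinkUp} + P_{NetOne} = 0 ⇒ P_{LinkUp} = 67.5 + 0.25P_{NetOne}.
The game is symmetric, so in equilibrium P_{NetOne} = P_{LinkUp}: the reaction function gives 0.75P_{LinkUp} = 67.5, hence P_{LinkUp} = 90.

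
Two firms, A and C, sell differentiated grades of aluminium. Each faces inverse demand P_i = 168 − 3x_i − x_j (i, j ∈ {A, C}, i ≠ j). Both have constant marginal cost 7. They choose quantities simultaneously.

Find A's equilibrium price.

76

Firm A's profit: π = x_A(168 − 3x_A − x_C) − 7x_A.
∂π/∂x_A = 161 − 6x_A − x_C = 0 ⇒ x_A = 161/6 − (1/6)x_C.
By symmetry x_C = x_A; substituting into the reaction function, (7/6)x_A = 161/6 and x_A = 23.
P_A = 168 − 3·23 − 23 = 76.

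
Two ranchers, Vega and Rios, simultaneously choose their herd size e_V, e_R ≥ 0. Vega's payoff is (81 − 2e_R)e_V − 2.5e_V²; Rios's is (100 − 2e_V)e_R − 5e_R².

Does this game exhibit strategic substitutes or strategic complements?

strategic substitutes

Expanding Vega's payoff: 81e_V − 2e_Re_V − 2.5e_V².
∂π/∂e_V = 81 − 2e_R − 5e_V = 0, so e_V = 16.2 − 0.4e_R.
The best-response slope de_V/de_R = −0.4 < 0: the reaction function is downward-sloping, so the choices are strategic substitutes.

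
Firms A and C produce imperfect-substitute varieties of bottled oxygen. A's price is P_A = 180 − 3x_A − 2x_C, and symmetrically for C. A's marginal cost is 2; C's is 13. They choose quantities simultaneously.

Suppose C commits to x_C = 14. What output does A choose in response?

Firm A's profit: π = x_A(180 − 3x_A − 2x_C) − 2x_A.
∂π/∂x_A = 178 − 6x_A − 2x_C = 0 ⇒ x_A = 89/3 − (1/3)x_C.
At x_C = 14: x_A = 89/3 − (1/3)·14 = 25.

25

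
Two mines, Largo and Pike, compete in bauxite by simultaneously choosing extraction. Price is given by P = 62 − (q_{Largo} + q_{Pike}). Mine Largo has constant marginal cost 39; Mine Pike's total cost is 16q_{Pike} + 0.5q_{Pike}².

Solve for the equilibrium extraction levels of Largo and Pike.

4.6, 13.8

Mine Largo's profit: π = q_{Largo}(62 − (q_{Largo} + q_{Pike})) − 39q_{Largo}.
∂π/∂q_{Largo} = 23 − 2q_{Largo} − q_{Pike} = 0, so q_{Largo} = 11.5 − 0.5q_{Pike}.
For Pike: ∂π/∂q_{Pike} = 46 − 3q_{Pike} − q_{Largo} = 0 ⇒ q_{Pike} = 46/3 − (1/3)q_{Largo}.
Substituting the second reaction function into the first: q_{Largo} = 11.5 − 0.5(46/3 − (1/3)q_{Largo}), which gives (5/6)q_{Largo} = 23/6 ⇒ q_{Largo} = 4.6.
Then q_{Pike} = 46/3 − (1/3)·4.6 = 13.8.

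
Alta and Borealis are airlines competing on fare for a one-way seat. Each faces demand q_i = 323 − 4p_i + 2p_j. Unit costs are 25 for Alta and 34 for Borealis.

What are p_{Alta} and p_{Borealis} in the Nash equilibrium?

Alta's profit: π = (p_{Alta} − 25)(323 − 4p_{Alta} + 2p_{Borealis}).
∂π/∂p_{Alta} = 423 − 8p_{Alta} + 2p_{Borealis} = 0 ⇒ p_{Alta} = 52.875 + 0.25p_{Borealis}.
Similarly p_{Borealis} = 57.375 + 0.25p_{Alta}.
Solving the two reaction functions simultaneously: (1 − (0.25)(0.25))p_{Alta} = 52.875 + 0.25·57.375, so 0.9375p_{Alta} = 2151/32 and p_{Alta} = 71.7.
Then p_{Borealis} = 57.375 + 0.25·71.7 = 75.3.

71.7, 75.3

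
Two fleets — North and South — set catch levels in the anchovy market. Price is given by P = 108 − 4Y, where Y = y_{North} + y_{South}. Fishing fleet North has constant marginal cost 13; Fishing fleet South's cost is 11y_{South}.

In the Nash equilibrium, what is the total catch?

Fishing fleet North's profit: π = y_{North}(108 − 4(y_{North} + y_{South})) − 13y_{North}.
∂π/∂y_{North} = 95 − 8y_{North} − 4y_{South} = 0, so y_{North} = 11.875 − 0.5y_{South}.
By the same steps for South: y_{South} = 12.125 − 0.5y_{North}.
Substituting the second reaction function into the first: y_{North} = 11.875 − 0.5(12.125 − 0.5y_{North}), which gives 0.75y_{North} = 5.8125 ⇒ y_{North} = 7.75.
Then y_{South} = 12.125 − 0.5·7.75 = 8.25.
Total catch: 7.75 + 8.25 = 16.

16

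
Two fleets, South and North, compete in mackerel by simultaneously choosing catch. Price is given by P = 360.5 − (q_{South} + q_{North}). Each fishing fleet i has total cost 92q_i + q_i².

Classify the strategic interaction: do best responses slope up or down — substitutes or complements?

Fishing fleet South's profit: π = q_{South}(360.5 − (q_{South} + q_{North})) − 92q_{South} − q_{South}².
∂π/∂q_{South} = 268.5 − 4q_{South} − q_{North} = 0, so q_{South} = 67.125 − 0.25q_{North}.
The best-response slope dq_{South}/dq_{North} = −0.25 < 0: the reaction function is downward-sloping, so the choices are strategic substitutes.

strategic substitutes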